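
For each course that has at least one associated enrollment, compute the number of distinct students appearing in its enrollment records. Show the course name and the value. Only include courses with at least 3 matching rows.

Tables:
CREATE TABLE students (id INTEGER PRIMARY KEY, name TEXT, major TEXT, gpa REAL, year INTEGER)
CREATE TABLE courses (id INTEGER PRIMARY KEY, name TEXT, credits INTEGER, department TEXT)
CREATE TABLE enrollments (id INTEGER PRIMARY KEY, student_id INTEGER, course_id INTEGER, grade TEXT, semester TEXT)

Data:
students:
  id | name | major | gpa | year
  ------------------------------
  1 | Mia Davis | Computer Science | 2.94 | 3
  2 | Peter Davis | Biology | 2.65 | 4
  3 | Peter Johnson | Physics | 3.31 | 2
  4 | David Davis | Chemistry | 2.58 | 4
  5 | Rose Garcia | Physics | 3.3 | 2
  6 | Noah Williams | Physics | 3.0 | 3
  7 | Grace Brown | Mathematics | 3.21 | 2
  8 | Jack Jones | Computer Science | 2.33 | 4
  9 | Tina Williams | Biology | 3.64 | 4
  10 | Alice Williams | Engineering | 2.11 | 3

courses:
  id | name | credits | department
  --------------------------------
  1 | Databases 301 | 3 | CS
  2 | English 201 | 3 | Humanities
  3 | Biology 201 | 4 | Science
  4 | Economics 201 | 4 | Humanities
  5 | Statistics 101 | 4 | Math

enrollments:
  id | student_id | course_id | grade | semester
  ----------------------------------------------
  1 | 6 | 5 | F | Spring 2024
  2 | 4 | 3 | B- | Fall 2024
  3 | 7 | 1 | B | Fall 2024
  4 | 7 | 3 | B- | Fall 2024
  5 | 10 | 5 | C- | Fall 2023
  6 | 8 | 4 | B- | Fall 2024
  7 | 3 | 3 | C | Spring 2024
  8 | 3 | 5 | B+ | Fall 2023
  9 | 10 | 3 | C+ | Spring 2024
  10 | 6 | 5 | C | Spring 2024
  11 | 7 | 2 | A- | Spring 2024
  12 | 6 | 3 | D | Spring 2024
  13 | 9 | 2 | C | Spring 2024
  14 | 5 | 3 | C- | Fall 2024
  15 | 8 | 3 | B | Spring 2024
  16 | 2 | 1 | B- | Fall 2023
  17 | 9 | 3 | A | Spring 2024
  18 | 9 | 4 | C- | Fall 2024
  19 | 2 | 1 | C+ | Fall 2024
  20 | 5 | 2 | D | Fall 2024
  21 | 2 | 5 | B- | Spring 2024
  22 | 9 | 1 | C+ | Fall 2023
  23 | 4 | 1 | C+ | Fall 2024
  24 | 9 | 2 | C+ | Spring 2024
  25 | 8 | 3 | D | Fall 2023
SELECT p.name, COUNT(DISTINCT c.student_id) AS distinct_student_count FROM enrollments c JOIN courses p ON c.course_id = p.id GROUP BY p.id, p.name HAVING COUNT(*) >= 3

Execution result:
name | distinct_student_count
Databases 301 | 4
English 201 | 3
Biology 201 | 8
Statistics 101 | 4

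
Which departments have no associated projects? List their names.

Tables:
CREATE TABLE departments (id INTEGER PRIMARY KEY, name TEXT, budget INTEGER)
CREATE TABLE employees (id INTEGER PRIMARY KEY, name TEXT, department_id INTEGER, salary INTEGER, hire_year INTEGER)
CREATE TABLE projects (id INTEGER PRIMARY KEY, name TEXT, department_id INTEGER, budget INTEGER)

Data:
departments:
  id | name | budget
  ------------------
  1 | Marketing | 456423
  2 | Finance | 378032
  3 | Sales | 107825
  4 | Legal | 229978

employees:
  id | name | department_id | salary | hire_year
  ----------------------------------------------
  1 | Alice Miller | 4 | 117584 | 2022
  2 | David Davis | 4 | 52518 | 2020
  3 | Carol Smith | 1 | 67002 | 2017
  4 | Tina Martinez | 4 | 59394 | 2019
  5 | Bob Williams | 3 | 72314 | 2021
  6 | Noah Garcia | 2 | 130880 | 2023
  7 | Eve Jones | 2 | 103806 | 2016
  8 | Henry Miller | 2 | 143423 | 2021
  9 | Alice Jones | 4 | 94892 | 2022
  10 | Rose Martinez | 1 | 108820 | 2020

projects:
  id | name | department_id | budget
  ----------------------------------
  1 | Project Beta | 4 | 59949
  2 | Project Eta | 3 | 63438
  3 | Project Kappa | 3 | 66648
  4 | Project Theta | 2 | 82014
SELECT p.name FROM departments p LEFT JOIN projects c ON c.department_id = p.id WHERE c.id IS NULL

Execution result:
Marketing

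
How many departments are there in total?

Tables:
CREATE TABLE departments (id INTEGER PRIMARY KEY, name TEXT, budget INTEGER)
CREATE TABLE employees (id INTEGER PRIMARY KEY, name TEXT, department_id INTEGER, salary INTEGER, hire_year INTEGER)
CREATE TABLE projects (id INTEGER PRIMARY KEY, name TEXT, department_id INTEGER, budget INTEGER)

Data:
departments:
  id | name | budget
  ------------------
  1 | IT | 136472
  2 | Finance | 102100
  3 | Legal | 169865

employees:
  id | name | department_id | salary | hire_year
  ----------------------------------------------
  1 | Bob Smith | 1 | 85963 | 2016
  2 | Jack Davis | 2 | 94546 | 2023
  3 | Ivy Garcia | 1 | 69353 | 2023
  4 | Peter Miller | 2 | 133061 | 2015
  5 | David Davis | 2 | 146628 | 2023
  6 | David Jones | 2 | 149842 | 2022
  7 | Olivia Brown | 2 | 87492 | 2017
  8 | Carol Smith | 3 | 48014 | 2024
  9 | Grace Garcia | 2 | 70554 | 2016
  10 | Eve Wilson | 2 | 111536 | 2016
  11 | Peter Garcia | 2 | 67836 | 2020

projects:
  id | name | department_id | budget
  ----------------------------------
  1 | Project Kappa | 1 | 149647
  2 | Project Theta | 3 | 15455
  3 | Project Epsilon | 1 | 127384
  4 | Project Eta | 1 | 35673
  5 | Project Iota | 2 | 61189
SELECT COUNT(*) FROM departments

Execution result:
3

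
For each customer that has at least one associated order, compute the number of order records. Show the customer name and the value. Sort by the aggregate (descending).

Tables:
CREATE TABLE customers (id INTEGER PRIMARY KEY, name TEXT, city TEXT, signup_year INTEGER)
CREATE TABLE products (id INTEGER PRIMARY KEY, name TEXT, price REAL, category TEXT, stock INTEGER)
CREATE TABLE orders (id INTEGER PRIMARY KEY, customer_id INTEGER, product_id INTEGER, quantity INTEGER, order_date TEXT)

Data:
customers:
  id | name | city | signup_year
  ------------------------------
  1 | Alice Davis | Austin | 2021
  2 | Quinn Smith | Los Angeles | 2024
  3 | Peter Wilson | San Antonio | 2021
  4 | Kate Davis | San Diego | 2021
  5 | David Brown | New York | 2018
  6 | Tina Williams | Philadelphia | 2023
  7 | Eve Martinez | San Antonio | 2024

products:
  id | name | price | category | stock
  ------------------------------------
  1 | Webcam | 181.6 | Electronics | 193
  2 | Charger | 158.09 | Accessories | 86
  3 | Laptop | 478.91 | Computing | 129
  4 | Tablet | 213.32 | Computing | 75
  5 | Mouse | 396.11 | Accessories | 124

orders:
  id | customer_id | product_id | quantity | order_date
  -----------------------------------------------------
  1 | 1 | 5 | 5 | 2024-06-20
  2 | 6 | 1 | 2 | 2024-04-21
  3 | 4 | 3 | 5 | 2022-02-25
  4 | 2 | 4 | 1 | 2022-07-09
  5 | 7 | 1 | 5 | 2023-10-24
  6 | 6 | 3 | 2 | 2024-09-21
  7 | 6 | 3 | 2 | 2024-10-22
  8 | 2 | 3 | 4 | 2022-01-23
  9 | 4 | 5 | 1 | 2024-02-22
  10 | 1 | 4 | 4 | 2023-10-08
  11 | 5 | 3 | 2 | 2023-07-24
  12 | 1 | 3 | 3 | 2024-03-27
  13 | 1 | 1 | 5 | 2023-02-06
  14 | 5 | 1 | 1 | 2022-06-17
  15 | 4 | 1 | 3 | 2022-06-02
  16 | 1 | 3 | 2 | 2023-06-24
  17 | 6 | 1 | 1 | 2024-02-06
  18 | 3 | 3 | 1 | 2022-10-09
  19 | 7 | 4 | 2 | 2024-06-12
SELECT p.name, COUNT(*) AS n FROM orders c JOIN customers p ON c.customer_id = p.id GROUP BY p.id, p.name ORDER BY n DESC

Execution result:
name | n
Alice Davis | 5
Tina Williams | 4
Kate Davis | 3
Quinn Smith | 2
David Brown | 2
Eve Martinez | 2
Peter Wilson | 1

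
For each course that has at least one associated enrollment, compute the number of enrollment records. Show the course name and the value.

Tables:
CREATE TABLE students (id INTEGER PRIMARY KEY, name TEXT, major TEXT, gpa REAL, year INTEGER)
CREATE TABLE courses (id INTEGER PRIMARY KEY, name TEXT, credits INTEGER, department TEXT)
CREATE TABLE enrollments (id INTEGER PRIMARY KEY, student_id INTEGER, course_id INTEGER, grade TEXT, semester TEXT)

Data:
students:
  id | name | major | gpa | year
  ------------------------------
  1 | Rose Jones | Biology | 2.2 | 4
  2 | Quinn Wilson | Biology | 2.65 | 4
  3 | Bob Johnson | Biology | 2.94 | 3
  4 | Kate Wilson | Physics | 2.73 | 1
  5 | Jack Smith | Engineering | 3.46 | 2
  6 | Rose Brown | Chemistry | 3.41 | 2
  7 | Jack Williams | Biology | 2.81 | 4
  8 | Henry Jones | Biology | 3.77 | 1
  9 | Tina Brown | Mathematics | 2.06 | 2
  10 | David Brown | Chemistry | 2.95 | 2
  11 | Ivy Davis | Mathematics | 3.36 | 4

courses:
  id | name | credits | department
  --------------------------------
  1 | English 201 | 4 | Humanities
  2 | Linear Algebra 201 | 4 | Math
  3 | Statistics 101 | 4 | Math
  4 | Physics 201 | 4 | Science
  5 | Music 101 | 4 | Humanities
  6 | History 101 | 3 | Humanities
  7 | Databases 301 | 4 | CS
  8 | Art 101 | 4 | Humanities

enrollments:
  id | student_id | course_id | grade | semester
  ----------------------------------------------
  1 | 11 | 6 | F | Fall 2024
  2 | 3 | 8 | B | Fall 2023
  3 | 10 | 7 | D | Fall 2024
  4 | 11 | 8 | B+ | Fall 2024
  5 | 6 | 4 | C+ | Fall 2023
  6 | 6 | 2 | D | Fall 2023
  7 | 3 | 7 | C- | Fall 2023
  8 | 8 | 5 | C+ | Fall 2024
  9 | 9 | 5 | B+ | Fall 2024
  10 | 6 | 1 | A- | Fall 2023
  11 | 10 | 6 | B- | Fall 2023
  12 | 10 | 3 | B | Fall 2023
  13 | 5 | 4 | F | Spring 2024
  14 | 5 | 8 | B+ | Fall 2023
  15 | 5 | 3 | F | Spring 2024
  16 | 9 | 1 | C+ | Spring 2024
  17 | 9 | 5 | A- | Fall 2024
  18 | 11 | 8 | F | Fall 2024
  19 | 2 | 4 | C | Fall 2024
SELECT p.name, COUNT(*) AS n FROM enrollments c JOIN courses p ON c.course_id = p.id GROUP BY p.id, p.name

Execution result:
name | n
English 201 | 2
Linear Algebra 201 | 1
Statistics 101 | 2
Physics 201 | 3
Music 101 | 3
History 101 | 2
Databases 301 | 2
Art 101 | 4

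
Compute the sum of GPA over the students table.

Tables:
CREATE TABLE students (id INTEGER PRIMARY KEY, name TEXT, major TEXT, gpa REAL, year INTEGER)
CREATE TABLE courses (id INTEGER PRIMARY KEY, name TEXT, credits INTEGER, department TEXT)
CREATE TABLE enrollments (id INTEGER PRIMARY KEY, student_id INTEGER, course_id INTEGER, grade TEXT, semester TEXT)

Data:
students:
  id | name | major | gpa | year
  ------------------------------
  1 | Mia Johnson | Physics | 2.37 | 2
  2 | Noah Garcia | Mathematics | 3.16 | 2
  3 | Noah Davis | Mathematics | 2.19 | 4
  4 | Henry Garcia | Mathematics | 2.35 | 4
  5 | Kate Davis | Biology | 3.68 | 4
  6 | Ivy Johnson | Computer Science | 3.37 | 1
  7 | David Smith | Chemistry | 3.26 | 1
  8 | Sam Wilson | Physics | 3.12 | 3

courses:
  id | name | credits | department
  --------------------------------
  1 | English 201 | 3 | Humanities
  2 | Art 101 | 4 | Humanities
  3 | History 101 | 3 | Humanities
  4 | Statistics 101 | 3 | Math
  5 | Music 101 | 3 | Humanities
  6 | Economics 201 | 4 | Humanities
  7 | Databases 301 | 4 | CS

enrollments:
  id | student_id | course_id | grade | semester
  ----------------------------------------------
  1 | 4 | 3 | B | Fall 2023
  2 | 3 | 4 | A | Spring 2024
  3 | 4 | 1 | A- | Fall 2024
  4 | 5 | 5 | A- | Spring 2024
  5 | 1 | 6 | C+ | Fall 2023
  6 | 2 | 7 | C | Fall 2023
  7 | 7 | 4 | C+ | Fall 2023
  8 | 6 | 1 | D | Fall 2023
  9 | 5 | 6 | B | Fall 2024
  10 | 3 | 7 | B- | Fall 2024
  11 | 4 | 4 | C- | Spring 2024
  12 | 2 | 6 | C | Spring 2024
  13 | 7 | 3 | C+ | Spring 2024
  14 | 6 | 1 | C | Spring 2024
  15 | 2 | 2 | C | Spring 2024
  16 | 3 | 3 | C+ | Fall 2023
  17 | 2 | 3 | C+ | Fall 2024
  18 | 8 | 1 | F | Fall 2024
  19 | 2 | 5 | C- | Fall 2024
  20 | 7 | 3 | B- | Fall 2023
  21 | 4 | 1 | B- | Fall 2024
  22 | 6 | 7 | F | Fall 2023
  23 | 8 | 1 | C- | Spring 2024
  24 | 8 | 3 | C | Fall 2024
SELECT SUM(gpa) FROM students

Execution result:
23.50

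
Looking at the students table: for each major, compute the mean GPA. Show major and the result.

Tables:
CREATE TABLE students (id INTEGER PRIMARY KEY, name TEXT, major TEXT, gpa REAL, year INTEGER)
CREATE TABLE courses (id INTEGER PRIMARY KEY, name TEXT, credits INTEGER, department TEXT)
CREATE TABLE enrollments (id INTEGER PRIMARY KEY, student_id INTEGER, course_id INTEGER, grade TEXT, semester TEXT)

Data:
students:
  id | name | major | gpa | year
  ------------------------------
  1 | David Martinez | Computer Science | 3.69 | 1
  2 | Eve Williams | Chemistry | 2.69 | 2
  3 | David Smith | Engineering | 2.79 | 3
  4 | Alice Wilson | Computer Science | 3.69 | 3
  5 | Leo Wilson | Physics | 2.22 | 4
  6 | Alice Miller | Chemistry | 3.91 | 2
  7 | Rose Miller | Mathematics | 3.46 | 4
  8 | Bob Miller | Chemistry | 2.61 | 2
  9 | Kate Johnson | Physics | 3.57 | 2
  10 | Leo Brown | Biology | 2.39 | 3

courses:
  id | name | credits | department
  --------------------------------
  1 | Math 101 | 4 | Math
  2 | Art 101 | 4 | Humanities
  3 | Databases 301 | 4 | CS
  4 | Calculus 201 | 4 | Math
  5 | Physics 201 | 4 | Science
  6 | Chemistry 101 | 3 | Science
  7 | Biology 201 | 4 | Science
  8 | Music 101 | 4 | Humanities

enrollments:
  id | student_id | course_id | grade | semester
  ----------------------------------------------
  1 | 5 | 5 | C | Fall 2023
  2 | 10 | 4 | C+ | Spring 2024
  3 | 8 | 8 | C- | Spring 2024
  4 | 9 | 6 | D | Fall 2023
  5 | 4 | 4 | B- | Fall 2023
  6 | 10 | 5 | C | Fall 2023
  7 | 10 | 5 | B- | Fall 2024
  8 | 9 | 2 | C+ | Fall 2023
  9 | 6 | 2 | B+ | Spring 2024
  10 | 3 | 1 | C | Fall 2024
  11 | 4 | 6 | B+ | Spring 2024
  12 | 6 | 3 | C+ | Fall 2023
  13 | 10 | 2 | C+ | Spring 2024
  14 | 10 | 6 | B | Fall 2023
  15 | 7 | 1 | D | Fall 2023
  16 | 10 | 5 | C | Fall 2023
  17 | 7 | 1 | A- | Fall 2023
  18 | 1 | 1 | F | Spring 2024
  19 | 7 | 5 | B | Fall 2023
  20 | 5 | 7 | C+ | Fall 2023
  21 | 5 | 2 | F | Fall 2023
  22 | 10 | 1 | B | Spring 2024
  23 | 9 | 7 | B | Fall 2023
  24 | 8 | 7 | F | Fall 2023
SELECT major, AVG(gpa) AS avg_gpa FROM students GROUP BY major

Execution result:
major | avg_gpa
Biology | 2.39
Chemistry | 3.07
Computer Science | 3.69
Engineering | 2.79
Mathematics | 3.46
Physics | 2.90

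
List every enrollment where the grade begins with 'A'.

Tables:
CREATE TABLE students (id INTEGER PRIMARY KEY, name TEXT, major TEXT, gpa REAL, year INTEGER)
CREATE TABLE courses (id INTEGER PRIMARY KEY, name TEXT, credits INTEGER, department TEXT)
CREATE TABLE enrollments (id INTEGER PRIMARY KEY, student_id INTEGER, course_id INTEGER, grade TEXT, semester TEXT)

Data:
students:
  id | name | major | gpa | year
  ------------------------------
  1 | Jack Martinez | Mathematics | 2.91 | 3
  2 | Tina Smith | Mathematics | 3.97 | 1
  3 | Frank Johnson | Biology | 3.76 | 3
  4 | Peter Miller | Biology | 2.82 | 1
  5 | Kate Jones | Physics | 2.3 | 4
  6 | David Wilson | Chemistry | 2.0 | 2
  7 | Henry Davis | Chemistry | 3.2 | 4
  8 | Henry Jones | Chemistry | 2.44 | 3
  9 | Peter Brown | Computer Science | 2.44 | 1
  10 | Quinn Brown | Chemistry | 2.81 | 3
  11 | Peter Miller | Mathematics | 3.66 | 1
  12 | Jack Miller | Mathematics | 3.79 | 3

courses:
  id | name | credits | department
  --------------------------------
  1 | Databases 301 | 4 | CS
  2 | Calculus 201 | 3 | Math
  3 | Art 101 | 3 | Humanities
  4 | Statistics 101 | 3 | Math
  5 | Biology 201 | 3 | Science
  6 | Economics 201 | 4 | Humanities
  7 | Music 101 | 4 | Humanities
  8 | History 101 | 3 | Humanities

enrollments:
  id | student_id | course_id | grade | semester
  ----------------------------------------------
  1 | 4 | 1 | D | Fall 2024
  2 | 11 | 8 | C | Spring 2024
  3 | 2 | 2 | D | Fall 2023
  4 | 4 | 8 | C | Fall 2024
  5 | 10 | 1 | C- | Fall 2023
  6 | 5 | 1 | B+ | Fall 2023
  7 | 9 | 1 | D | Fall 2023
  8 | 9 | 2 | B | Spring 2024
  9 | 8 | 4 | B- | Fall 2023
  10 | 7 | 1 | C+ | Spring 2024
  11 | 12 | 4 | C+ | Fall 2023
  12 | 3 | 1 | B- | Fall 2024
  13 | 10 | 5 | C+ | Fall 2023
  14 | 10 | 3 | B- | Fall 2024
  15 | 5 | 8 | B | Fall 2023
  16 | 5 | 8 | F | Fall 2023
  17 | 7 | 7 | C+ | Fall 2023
SELECT id, grade FROM enrollments WHERE grade LIKE 'A%'

Execution result:
(no rows)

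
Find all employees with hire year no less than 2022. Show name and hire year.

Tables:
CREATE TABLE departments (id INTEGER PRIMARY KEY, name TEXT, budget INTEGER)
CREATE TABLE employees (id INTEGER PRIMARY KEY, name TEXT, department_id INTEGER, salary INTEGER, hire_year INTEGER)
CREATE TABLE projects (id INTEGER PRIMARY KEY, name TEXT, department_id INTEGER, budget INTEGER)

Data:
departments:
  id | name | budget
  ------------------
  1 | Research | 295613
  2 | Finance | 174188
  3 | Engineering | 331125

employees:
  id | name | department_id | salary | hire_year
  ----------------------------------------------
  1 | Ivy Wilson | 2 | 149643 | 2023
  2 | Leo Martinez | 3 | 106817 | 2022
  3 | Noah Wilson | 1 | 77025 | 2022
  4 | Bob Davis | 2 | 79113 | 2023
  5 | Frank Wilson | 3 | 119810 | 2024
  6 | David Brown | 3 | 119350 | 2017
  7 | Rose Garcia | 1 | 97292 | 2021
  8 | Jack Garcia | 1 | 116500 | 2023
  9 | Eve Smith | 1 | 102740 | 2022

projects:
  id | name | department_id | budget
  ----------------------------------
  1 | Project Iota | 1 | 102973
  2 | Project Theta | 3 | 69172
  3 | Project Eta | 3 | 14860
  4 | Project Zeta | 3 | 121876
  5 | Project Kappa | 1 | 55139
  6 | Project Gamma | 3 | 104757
SELECT name, hire_year FROM employees WHERE hire_year >= 2022

Execution result:
name | hire_year
Ivy Wilson | 2023
Leo Martinez | 2022
Noah Wilson | 2022
Bob Davis | 2023
Frank Wilson | 2024
Jack Garcia | 2023
Eve Smith | 2022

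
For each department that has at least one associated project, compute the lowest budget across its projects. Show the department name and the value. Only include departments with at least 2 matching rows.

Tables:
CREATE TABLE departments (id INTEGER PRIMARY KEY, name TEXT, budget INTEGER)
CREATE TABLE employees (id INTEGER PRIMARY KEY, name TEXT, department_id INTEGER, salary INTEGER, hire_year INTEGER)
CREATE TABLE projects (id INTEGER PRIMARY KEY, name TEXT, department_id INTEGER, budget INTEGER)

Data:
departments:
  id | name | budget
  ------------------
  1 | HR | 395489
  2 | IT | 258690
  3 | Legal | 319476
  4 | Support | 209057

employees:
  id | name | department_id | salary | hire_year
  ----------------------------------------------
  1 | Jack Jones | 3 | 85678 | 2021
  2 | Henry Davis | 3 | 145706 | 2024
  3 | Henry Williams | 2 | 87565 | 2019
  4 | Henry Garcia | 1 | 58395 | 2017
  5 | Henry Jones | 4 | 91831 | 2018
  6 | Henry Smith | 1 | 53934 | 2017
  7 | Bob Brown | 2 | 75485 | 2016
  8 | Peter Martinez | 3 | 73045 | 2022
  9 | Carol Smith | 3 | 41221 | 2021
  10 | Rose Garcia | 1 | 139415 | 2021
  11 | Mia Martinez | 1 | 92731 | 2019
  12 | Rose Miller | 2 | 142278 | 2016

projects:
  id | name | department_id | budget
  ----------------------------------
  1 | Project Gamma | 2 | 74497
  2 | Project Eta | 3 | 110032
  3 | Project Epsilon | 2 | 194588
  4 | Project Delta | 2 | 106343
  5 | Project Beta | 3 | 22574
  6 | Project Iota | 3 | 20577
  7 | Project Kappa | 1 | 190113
SELECT p.name, MIN(c.budget) AS min_budget FROM projects c JOIN departments p ON c.department_id = p.id GROUP BY p.id, p.name HAVING COUNT(*) >= 2

Execution result:
name | min_budget
IT | 74497
Legal | 20577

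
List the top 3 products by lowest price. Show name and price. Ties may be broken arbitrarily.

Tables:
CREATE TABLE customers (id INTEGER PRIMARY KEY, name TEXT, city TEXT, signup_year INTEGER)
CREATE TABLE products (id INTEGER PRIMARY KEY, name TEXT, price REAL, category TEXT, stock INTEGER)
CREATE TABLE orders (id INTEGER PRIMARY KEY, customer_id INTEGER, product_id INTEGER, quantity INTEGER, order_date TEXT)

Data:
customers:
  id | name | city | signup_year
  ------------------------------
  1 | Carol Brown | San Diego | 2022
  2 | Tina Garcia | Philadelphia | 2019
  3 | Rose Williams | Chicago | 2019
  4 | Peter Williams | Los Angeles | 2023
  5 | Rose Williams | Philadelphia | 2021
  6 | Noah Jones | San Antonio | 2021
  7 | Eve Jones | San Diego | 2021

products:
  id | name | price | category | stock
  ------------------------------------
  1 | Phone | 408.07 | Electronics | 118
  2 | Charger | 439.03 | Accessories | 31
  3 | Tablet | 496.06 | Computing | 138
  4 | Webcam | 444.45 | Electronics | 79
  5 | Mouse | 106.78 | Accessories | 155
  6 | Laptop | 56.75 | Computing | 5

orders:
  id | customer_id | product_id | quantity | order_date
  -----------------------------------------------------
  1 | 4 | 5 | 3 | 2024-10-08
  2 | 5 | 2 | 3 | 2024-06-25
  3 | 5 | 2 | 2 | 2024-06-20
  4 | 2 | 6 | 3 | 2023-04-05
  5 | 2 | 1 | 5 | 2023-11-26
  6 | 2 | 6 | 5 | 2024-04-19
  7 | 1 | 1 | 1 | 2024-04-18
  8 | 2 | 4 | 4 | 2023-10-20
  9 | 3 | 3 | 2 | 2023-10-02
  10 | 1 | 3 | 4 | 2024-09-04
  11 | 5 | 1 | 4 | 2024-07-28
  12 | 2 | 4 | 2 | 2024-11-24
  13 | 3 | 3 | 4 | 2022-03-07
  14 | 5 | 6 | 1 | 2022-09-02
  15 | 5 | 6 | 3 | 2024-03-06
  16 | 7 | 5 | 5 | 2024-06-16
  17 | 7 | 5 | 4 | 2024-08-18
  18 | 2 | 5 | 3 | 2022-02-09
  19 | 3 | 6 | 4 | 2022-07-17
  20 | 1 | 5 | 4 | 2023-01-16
SELECT name, price FROM products ORDER BY price ASC LIMIT 3

Execution result:
name | price
Laptop | 56.75
Mouse | 106.78
Phone | 408.07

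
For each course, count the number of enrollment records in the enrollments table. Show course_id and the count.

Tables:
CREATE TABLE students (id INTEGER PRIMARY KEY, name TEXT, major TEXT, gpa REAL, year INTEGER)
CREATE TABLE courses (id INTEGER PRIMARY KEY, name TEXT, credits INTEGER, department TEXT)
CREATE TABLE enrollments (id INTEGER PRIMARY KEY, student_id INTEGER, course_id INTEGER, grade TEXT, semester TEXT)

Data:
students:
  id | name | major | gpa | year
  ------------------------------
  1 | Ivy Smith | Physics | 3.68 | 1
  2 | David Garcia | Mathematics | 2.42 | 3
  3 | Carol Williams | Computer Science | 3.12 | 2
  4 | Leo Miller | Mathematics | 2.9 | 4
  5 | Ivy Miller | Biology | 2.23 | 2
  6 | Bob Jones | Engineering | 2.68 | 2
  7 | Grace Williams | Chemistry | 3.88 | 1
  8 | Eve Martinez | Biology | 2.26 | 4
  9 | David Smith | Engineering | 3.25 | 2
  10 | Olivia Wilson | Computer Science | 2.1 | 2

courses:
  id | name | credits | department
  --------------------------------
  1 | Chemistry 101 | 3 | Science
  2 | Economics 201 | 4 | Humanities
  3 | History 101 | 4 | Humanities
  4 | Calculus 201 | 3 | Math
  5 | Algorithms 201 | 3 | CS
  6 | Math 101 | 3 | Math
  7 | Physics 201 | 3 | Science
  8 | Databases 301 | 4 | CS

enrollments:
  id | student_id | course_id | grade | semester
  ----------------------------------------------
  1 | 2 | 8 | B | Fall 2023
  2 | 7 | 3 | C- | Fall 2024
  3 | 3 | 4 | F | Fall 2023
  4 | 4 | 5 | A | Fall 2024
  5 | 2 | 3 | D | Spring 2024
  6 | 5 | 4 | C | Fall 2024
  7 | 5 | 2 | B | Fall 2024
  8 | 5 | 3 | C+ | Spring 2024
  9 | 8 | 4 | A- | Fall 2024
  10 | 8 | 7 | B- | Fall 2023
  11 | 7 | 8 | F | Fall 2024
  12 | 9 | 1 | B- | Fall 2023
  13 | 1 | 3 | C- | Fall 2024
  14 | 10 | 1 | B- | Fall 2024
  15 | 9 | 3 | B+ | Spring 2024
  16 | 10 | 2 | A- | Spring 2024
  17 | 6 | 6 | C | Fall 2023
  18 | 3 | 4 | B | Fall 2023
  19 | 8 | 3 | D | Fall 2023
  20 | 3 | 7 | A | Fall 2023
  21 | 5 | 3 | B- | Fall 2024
SELECT course_id, COUNT(*) AS enrollment_count FROM enrollments GROUP BY course_id

Execution result:
course_id | enrollment_count
1 | 2
2 | 2
3 | 7
4 | 4
5 | 1
6 | 1
7 | 2
8 | 2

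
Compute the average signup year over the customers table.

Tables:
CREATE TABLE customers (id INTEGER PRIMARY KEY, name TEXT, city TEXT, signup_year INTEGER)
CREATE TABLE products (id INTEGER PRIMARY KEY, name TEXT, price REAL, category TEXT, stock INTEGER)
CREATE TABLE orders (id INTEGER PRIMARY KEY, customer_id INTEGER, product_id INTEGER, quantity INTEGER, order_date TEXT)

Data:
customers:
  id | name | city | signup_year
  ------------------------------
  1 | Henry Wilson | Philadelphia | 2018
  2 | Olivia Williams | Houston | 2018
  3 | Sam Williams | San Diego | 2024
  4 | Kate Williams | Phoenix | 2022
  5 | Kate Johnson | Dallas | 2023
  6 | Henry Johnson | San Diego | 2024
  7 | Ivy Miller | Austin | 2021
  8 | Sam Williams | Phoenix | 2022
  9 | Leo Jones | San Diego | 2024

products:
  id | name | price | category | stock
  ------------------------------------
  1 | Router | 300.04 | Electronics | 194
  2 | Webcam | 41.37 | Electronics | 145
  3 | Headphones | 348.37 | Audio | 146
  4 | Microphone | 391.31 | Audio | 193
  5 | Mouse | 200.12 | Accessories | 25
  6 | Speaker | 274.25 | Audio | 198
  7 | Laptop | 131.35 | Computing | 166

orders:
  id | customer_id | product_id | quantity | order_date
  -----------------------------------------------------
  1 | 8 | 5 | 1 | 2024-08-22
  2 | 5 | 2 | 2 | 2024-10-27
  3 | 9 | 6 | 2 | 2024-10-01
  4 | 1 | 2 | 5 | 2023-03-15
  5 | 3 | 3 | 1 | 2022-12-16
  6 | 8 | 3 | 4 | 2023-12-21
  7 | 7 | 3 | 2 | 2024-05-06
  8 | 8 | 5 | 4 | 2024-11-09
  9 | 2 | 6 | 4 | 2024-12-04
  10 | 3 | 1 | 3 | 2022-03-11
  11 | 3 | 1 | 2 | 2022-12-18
SELECT AVG(signup_year) FROM customers

Execution result:
2021.78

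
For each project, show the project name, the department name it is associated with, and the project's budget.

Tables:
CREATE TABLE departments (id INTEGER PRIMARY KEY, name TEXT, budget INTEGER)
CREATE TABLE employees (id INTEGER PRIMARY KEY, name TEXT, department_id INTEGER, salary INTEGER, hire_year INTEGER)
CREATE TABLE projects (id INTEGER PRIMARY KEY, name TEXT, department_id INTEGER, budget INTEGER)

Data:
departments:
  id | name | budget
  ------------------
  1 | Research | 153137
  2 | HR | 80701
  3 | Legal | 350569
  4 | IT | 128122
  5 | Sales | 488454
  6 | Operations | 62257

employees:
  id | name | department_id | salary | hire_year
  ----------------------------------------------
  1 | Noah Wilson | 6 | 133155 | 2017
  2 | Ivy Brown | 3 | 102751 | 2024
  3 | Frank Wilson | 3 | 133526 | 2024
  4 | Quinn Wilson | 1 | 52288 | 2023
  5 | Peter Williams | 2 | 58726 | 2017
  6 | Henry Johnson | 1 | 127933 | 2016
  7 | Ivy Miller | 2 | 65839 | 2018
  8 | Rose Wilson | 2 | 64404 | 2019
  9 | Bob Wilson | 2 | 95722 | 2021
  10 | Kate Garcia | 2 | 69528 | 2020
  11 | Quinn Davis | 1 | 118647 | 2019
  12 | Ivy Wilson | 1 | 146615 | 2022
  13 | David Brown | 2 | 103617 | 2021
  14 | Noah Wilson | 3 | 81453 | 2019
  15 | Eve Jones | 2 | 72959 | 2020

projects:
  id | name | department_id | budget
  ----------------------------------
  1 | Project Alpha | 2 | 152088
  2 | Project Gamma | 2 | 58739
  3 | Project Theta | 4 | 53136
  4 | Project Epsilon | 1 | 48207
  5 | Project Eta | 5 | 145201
SELECT c.name, p.name AS department, c.budget FROM projects c JOIN departments p ON c.department_id = p.id

Execution result:
name | department | budget
Project Alpha | HR | 152088
Project Gamma | HR | 58739
Project Theta | IT | 53136
Project Epsilon | Research | 48207
Project Eta | Sales | 145201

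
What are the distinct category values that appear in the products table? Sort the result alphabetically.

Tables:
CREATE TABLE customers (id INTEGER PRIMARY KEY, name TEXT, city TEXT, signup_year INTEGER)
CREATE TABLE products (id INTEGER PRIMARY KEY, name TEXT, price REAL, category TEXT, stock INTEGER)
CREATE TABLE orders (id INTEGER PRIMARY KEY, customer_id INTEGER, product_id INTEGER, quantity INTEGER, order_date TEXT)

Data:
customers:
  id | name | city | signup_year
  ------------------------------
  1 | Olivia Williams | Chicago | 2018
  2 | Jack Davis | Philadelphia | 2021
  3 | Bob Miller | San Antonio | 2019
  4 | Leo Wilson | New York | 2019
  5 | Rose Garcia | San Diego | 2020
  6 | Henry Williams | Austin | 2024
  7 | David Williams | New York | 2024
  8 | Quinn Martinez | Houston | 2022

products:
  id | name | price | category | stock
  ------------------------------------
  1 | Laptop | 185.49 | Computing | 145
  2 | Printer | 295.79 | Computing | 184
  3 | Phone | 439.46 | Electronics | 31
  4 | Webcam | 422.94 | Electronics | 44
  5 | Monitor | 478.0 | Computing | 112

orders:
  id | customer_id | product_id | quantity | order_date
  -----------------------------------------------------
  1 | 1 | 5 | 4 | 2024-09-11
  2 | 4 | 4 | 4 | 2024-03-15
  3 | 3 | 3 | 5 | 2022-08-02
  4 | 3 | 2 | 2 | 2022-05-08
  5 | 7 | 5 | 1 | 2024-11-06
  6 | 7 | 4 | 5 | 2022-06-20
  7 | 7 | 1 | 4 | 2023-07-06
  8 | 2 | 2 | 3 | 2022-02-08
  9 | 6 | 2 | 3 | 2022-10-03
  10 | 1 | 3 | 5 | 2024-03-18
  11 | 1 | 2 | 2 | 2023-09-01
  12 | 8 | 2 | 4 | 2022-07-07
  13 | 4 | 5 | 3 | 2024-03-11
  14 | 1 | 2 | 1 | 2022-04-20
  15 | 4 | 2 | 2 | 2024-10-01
SELECT DISTINCT category FROM products ORDER BY category

Execution result:
category
Computing
Electronics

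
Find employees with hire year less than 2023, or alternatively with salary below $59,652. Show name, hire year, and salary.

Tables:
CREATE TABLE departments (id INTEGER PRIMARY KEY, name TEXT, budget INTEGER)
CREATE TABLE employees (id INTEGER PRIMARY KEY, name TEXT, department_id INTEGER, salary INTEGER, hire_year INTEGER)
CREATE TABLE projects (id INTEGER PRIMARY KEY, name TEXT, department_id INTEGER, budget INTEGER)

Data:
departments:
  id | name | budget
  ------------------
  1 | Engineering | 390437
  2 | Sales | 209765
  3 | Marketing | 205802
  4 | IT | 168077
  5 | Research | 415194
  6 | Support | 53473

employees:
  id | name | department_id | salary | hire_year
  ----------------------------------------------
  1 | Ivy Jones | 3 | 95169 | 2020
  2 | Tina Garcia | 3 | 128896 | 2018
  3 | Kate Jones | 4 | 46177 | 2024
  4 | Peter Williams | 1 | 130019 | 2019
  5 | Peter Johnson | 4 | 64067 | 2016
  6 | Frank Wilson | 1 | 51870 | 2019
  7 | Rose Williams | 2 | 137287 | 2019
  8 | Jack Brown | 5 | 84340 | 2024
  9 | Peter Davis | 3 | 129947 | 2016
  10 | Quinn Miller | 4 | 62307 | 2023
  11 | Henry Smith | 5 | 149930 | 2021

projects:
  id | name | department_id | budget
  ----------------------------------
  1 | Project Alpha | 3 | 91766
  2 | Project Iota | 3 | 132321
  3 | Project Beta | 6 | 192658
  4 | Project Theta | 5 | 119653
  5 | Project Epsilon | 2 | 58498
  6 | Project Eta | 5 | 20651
SELECT name, hire_year, salary FROM employees WHERE hire_year < 2023 OR salary < 59652

Execution result:
name | hire_year | salary
Ivy Jones | 2020 | 95169
Tina Garcia | 2018 | 128896
Kate Jones | 2024 | 46177
Peter Williams | 2019 | 130019
Peter Johnson | 2016 | 64067
Frank Wilson | 2019 | 51870
Rose Williams | 2019 | 137287
Peter Davis | 2016 | 129947
Henry Smith | 2021 | 149930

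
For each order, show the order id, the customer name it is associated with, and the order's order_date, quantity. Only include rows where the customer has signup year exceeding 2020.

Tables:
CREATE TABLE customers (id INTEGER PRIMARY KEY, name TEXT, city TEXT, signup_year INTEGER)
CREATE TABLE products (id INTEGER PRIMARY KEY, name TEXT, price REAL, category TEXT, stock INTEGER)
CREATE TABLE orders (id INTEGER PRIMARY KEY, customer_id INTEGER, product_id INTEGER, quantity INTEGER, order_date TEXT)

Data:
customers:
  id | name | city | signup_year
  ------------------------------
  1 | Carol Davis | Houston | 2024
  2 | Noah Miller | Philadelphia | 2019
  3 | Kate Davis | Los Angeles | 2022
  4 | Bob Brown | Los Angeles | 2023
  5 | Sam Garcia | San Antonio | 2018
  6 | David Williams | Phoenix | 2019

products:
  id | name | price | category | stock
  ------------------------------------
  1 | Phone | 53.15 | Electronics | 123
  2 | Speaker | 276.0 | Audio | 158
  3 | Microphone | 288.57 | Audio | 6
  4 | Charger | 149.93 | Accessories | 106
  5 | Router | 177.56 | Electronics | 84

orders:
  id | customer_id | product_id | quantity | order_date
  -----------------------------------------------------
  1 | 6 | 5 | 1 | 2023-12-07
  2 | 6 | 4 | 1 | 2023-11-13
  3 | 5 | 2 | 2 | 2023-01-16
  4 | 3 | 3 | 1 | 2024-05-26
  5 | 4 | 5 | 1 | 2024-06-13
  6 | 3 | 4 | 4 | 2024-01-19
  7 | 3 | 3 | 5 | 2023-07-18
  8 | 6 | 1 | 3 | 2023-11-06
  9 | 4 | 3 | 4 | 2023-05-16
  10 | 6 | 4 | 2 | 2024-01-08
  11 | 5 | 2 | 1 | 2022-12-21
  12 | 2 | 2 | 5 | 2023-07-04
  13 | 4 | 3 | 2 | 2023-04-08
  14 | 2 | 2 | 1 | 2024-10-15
SELECT c.id, p.name AS customer, c.order_date, c.quantity FROM orders c JOIN customers p ON c.customer_id = p.id WHERE p.signup_year > 2020

Execution result:
id | customer | order_date | quantity
4 | Kate Davis | 2024-05-26 | 1
5 | Bob Brown | 2024-06-13 | 1
6 | Kate Davis | 2024-01-19 | 4
7 | Kate Davis | 2023-07-18 | 5
9 | Bob Brown | 2023-05-16 | 4
13 | Bob Brown | 2023-04-08 | 2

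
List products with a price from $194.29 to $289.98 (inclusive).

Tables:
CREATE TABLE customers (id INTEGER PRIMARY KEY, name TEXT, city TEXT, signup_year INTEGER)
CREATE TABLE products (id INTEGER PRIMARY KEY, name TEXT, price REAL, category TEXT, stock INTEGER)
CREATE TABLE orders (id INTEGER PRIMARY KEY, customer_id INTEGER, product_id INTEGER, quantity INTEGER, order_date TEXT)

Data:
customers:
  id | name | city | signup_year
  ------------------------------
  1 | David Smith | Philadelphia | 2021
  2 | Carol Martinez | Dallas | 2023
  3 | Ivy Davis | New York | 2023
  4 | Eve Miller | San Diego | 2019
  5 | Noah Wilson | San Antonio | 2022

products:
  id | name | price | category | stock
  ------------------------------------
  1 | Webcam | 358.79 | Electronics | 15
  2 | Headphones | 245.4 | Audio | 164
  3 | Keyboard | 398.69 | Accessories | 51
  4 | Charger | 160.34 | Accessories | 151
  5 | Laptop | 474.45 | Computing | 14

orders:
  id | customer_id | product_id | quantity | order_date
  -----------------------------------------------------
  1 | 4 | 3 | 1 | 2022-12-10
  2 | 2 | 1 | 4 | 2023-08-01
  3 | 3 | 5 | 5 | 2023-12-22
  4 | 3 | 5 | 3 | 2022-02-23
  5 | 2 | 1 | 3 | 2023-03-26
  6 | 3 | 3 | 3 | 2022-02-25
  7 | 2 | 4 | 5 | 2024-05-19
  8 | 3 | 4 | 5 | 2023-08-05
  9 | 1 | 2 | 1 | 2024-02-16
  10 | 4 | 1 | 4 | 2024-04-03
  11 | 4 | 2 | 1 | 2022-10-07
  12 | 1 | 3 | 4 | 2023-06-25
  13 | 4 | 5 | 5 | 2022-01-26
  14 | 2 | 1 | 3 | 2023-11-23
SELECT name, price FROM products WHERE price BETWEEN 194.29 AND 289.98

Execution result:
name | price
Headphones | 245.40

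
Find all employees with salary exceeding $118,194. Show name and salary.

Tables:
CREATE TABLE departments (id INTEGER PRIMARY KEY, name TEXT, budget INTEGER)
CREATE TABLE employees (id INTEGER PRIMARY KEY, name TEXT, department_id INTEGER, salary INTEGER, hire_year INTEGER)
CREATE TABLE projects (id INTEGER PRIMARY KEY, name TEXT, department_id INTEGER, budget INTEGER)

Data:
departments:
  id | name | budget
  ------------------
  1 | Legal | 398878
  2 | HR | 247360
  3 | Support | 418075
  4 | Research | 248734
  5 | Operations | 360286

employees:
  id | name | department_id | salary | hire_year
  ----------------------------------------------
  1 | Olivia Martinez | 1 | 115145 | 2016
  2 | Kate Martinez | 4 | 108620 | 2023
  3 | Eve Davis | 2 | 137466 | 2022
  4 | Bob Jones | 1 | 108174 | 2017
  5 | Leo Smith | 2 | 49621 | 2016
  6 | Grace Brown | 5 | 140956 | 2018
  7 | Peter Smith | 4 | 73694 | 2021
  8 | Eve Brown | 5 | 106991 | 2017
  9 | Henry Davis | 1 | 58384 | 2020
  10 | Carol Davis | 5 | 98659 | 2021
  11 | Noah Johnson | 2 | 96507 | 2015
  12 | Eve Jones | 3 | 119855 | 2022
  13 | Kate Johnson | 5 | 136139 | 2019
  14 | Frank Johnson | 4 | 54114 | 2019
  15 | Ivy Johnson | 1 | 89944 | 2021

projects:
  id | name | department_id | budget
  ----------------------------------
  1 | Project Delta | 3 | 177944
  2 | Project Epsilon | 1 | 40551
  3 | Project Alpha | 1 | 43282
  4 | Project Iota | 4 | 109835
SELECT name, salary FROM employees WHERE salary > 118194

Execution result:
name | salary
Eve Davis | 137466
Grace Brown | 140956
Eve Jones | 119855
Kate Johnson | 136139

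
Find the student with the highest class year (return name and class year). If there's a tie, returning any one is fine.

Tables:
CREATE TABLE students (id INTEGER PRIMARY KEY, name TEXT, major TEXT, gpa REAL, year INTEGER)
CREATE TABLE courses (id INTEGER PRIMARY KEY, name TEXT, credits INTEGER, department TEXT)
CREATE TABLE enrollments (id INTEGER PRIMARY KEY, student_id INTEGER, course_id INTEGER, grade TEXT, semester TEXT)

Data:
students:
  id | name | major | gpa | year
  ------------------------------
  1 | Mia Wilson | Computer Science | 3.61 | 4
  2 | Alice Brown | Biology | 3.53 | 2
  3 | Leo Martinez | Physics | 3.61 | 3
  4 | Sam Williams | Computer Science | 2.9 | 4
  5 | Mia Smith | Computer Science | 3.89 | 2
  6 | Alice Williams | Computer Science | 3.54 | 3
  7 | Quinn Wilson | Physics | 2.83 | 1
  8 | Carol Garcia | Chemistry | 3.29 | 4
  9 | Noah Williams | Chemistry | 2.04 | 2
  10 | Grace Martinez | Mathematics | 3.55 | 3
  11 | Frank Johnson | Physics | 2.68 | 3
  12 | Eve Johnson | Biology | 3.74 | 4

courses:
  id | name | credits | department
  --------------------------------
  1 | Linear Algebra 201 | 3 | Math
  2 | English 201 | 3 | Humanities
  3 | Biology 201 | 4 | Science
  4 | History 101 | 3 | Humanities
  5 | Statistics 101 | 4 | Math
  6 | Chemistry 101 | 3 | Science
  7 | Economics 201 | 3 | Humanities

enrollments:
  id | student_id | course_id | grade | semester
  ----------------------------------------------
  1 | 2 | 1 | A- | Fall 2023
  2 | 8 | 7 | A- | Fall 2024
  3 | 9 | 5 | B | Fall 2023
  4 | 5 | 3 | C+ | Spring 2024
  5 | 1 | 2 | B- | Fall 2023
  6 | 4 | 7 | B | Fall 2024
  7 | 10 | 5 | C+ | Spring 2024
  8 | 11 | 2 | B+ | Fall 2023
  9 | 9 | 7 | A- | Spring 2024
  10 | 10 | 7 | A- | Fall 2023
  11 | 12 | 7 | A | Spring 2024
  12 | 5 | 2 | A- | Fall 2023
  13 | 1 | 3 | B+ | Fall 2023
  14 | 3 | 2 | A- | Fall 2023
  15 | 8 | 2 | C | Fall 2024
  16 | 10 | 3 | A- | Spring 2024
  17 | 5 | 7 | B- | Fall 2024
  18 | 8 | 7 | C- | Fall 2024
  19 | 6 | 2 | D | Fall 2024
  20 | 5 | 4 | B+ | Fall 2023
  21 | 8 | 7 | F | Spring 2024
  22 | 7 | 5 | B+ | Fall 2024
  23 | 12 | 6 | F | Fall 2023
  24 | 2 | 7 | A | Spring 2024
SELECT name, year FROM students ORDER BY year DESC LIMIT 1

Execution result:
name | year
Mia Wilson | 4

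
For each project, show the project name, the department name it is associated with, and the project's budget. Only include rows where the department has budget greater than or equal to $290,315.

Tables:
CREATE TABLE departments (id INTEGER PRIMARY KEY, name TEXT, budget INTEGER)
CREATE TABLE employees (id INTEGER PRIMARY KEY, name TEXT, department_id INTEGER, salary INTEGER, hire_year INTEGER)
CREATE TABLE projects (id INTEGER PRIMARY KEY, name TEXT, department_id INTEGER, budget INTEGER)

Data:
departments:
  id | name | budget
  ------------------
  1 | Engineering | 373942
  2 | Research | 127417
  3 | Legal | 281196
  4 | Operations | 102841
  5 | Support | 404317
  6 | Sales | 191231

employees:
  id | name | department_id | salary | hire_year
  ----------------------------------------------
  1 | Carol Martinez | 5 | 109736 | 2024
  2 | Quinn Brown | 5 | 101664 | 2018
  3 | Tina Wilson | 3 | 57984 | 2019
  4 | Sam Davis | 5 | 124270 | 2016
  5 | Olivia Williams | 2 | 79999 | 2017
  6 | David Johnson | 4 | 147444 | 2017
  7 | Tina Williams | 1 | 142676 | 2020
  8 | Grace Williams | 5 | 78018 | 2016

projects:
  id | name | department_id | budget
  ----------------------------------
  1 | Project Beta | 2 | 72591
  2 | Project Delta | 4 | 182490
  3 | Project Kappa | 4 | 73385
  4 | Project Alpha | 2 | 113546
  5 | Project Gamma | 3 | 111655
SELECT c.name, p.name AS department, c.budget FROM projects c JOIN departments p ON c.department_id = p.id WHERE p.budget >= 290315

Execution result:
(no rows)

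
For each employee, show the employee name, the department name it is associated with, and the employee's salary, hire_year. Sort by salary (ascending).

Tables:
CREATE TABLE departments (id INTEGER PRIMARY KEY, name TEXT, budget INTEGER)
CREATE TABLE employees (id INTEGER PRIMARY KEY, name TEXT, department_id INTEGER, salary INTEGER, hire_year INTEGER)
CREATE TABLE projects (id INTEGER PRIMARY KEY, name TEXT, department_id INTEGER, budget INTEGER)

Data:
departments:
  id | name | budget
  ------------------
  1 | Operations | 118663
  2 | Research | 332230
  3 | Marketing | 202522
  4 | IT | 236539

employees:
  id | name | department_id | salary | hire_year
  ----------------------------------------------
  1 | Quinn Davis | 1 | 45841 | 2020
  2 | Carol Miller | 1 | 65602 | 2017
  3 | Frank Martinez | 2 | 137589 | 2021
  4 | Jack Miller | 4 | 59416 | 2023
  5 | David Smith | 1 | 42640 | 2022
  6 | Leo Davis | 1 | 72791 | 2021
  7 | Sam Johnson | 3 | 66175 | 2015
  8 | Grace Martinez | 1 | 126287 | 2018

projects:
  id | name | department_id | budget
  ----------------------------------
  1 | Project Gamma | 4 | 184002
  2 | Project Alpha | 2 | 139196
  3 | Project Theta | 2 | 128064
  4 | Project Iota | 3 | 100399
SELECT c.name, p.name AS department, c.salary, c.hire_year FROM employees c JOIN departments p ON c.department_id = p.id ORDER BY c.salary ASC

Execution result:
name | department | salary | hire_year
David Smith | Operations | 42640 | 2022
Quinn Davis | Operations | 45841 | 2020
Jack Miller | IT | 59416 | 2023
Carol Miller | Operations | 65602 | 2017
Sam Johnson | Marketing | 66175 | 2015
Leo Davis | Operations | 72791 | 2021
Grace Martinez | Operations | 126287 | 2018
Frank Martinez | Research | 137589 | 2021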